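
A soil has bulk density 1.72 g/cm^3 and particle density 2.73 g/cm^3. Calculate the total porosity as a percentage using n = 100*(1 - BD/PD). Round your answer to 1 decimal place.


Step 1: Formula: n = 100 * (1 - BD / PD)
Step 2: n = 100 * (1 - 1.72 / 2.73)
Step 3: n = 100 * (1 - 0.63004)
Step 4: n = 37.0%

37.0


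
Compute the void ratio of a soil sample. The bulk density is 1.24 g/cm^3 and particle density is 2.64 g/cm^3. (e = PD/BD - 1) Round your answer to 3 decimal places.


Step 1: e = PD / BD - 1
Step 2: e = 2.64 / 1.24 - 1
Step 3: e = 2.12903 - 1
Step 4: e = 1.129

1.129


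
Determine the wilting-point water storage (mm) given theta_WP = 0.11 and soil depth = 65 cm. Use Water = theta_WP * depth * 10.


Step 1: Water (mm) = theta_WP * depth * 10
Step 2: Water = 0.11 * 65 * 10
Step 3: Water = 71.5 mm

71.5


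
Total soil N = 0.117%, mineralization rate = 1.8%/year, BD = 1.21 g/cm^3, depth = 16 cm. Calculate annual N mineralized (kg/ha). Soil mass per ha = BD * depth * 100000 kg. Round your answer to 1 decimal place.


Step 1: Soil mass per ha = BD * depth * 100000 = 1.21 * 16 * 100000 = 1936000 kg
Step 2: Total N pool = soil mass * N%/100 = 1936000 * 0.117/100 = 2265.12 kg/ha
Step 3: N mineralized = N pool * rate%/100 = 2265.12 * 1.8/100 = 40.8 kg/ha/yr

40.8


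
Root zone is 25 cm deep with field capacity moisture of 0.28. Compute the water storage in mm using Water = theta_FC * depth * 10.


Step 1: Water (mm) = theta_FC * depth (cm) * 10
Step 2: Water = 0.28 * 25 * 10
Step 3: Water = 70.0 mm

70.0


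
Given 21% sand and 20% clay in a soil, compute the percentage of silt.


Step 1: sand + silt + clay = 100%
Step 2: silt = 100 - sand - clay
Step 3: silt = 100 - 21 - 20
Step 4: silt = 59%

59


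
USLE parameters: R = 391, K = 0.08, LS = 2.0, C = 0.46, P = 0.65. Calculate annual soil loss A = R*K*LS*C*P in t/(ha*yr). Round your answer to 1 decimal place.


Step 1: A = R * K * LS * C * P
Step 2: R * K = 391 * 0.08 = 31.28
Step 3: (R*K) * LS = 31.28 * 2.0 = 62.56
Step 4: * C * P = 62.56 * 0.46 * 0.65 = 18.7
Step 5: A = 18.7 t/(ha*yr)

18.7


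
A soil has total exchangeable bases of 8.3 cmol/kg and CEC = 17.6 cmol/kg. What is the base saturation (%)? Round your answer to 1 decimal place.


Step 1: BS = 100 * (sum of bases) / CEC
Step 2: BS = 100 * 8.3 / 17.6
Step 3: BS = 47.2%

47.2


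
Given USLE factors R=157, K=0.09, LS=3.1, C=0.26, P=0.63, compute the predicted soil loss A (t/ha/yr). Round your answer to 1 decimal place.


Step 1: A = R * K * LS * C * P
Step 2: R * K = 157 * 0.09 = 14.13
Step 3: (R*K) * LS = 14.13 * 3.1 = 43.803
Step 4: * C * P = 43.803 * 0.26 * 0.63 = 7.2
Step 5: A = 7.2 t/(ha*yr)

7.2


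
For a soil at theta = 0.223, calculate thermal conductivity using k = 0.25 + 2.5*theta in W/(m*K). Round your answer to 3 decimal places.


Step 1: k = 0.25 + 2.5 * theta
Step 2: k = 0.25 + 2.5 * 0.223
Step 3: k = 0.25 + 0.558
Step 4: k = 0.808 W/(m*K)

0.808


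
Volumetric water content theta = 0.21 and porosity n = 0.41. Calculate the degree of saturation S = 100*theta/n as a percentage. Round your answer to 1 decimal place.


Step 1: S = 100 * theta_v / n
Step 2: S = 100 * 0.21 / 0.41
Step 3: S = 51.2%

51.2


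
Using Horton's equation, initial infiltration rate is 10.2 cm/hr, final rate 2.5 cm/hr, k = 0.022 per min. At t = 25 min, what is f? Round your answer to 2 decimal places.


Step 1: f = fc + (f0 - fc) * exp(-k * t)
Step 2: exp(-0.022 * 25) = 0.57695
Step 3: f = 2.5 + (10.2 - 2.5) * 0.57695
Step 4: f = 2.5 + 7.7 * 0.57695
Step 5: f = 6.94 cm/hr

6.94


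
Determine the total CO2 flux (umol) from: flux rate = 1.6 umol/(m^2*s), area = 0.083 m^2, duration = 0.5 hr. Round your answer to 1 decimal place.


Step 1: Convert time to seconds: 0.5 hr * 3600 = 1800.0 s
Step 2: Total = flux * area * time_s
Step 3: Total = 1.6 * 0.083 * 1800.0
Step 4: Total = 239.0 umol

239.0


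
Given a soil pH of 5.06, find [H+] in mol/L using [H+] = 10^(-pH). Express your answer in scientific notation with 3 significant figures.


Step 1: [H+] = 10^(-pH)
Step 2: [H+] = 10^(-5.06)
Step 3: [H+] = 8.71e-06 mol/L

8.71e-06


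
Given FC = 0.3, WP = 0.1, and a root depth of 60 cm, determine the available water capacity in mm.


Step 1: Available water = (FC - WP) * depth * 10
Step 2: AW = (0.3 - 0.1) * 60 * 10
Step 3: AW = 0.2 * 60 * 10
Step 4: AW = 120.0 mm

120.0


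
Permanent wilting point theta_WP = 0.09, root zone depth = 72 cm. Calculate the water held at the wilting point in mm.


Step 1: Water (mm) = theta_WP * depth * 10
Step 2: Water = 0.09 * 72 * 10
Step 3: Water = 64.8 mm

64.8


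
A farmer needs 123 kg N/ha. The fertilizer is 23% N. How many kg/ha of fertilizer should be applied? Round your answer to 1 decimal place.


Step 1: Fertilizer rate = target N / (N content / 100)
Step 2: Rate = 123 / (23 / 100)
Step 3: Rate = 123 / 0.23
Step 4: Rate = 534.8 kg/ha

534.8


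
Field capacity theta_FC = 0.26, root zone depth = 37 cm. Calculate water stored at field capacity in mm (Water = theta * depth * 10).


Step 1: Water (mm) = theta_FC * depth (cm) * 10
Step 2: Water = 0.26 * 37 * 10
Step 3: Water = 96.2 mm

96.2


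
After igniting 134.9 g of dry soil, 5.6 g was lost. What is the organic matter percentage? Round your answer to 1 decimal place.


Step 1: OM% = 100 * LOI / sample mass
Step 2: OM = 100 * 5.6 / 134.9
Step 3: OM = 4.2%

4.2


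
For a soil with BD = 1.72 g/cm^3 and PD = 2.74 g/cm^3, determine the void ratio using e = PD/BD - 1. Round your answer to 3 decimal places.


Step 1: e = PD / BD - 1
Step 2: e = 2.74 / 1.72 - 1
Step 3: e = 1.59302 - 1
Step 4: e = 0.593

0.593


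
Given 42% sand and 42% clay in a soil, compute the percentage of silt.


Step 1: sand + silt + clay = 100%
Step 2: silt = 100 - sand - clay
Step 3: silt = 100 - 42 - 42
Step 4: silt = 16%

16


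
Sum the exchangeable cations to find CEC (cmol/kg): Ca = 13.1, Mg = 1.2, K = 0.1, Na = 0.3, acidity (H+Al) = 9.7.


Step 1: CEC = Ca + Mg + K + Na + (H+Al)
Step 2: CEC = 13.1 + 1.2 + 0.1 + 0.3 + 9.7
Step 3: CEC = 24.4 cmol/kg

24.4


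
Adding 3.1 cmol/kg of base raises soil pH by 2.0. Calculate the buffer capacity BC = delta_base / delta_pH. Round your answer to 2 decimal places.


Step 1: BC = change in base / change in pH
Step 2: BC = 3.1 / 2.0
Step 3: BC = 1.55 cmol/(kg*pH unit)

1.55


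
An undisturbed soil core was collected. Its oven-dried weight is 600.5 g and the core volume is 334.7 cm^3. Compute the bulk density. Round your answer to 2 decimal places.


Step 1: Identify the formula: BD = dry mass / volume
Step 2: Substitute values: BD = 600.5 / 334.7
Step 3: BD = 1.79 g/cm^3

1.79


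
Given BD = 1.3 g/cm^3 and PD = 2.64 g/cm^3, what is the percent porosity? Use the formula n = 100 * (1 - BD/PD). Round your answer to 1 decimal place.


Step 1: Formula: n = 100 * (1 - BD / PD)
Step 2: n = 100 * (1 - 1.3 / 2.64)
Step 3: n = 100 * (1 - 0.49242)
Step 4: n = 50.8%

50.8


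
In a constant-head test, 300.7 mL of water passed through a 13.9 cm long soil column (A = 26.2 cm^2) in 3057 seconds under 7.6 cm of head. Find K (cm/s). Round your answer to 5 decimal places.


Step 1: K = Q * L / (A * t * h)
Step 2: Numerator = 300.7 * 13.9 = 4179.73
Step 3: Denominator = 26.2 * 3057 * 7.6 = 608709.84
Step 4: K = 4179.73 / 608709.84 = 0.00687 cm/s

0.00687


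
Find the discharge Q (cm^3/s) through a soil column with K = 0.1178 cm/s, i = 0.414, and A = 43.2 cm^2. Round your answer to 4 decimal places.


Step 1: Apply Darcy's law: Q = K * i * A
Step 2: Q = 0.1178 * 0.414 * 43.2
Step 3: Q = 2.1068 cm^3/s

2.1068


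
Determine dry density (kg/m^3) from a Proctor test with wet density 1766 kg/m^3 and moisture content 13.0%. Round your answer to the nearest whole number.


Step 1: Dry density = wet density / (1 + w/100)
Step 2: Dry density = 1766 / (1 + 13.0/100)
Step 3: Dry density = 1766 / 1.13
Step 4: Dry density = 1563 kg/m^3

1563


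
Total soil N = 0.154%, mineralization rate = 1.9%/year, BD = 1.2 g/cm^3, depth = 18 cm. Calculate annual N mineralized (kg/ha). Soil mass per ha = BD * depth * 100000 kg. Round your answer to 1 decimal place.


Step 1: Soil mass per ha = BD * depth * 100000 = 1.2 * 18 * 100000 = 2160000 kg
Step 2: Total N pool = soil mass * N%/100 = 2160000 * 0.154/100 = 3326.4 kg/ha
Step 3: N mineralized = N pool * rate%/100 = 3326.4 * 1.9/100 = 63.2 kg/ha/yr

63.2


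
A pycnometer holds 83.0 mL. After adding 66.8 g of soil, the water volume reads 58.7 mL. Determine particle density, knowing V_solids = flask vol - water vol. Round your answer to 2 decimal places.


Step 1: Volume of solids = flask volume - water volume with soil
Step 2: V_solids = 83.0 - 58.7 = 24.3 mL
Step 3: Particle density = mass / V_solids = 66.8 / 24.3 = 2.75 g/cm^3

2.75


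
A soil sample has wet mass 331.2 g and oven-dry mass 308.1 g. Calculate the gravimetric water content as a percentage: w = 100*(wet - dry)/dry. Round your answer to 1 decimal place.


Step 1: Water mass = wet - dry = 331.2 - 308.1 = 23.1 g
Step 2: w = 100 * water mass / dry mass
Step 3: w = 100 * 23.1 / 308.1 = 7.5%

7.5


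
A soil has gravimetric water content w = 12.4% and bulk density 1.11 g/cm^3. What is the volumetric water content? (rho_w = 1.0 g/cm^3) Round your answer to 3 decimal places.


Step 1: theta = (w / 100) * BD / rho_w
Step 2: theta = (12.4 / 100) * 1.11 / 1.0
Step 3: theta = 0.124 * 1.11
Step 4: theta = 0.138

0.138


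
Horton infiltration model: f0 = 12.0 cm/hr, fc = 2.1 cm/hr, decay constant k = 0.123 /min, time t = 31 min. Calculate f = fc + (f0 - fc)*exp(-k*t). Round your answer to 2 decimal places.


Step 1: f = fc + (f0 - fc) * exp(-k * t)
Step 2: exp(-0.123 * 31) = 0.022082
Step 3: f = 2.1 + (12.0 - 2.1) * 0.022082
Step 4: f = 2.1 + 9.9 * 0.022082
Step 5: f = 2.32 cm/hr

2.32


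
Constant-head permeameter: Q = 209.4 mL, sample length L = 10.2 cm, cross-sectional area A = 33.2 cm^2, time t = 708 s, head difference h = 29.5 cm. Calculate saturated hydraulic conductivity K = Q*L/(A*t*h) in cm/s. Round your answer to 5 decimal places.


Step 1: K = Q * L / (A * t * h)
Step 2: Numerator = 209.4 * 10.2 = 2135.88
Step 3: Denominator = 33.2 * 708 * 29.5 = 693415.2
Step 4: K = 2135.88 / 693415.2 = 0.00308 cm/s

0.00308


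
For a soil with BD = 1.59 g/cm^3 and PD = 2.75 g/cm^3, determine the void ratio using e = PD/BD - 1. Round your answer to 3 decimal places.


Step 1: e = PD / BD - 1
Step 2: e = 2.75 / 1.59 - 1
Step 3: e = 1.72956 - 1
Step 4: e = 0.73

0.73


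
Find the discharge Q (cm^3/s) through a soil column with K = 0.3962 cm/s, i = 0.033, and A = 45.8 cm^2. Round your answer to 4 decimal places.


Step 1: Apply Darcy's law: Q = K * i * A
Step 2: Q = 0.3962 * 0.033 * 45.8
Step 3: Q = 0.5988 cm^3/s

0.5988


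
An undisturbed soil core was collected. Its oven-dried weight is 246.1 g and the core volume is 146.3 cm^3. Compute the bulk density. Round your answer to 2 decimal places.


Step 1: Identify the formula: BD = dry mass / volume
Step 2: Substitute values: BD = 246.1 / 146.3
Step 3: BD = 1.68 g/cm^3

1.68


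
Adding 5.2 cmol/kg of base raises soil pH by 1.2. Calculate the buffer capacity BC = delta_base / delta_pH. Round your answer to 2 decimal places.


Step 1: BC = change in base / change in pH
Step 2: BC = 5.2 / 1.2
Step 3: BC = 4.33 cmol/(kg*pH unit)

4.33


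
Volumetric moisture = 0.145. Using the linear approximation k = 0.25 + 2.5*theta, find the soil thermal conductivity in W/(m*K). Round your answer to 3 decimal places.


Step 1: k = 0.25 + 2.5 * theta
Step 2: k = 0.25 + 2.5 * 0.145
Step 3: k = 0.25 + 0.363
Step 4: k = 0.613 W/(m*K)

0.613


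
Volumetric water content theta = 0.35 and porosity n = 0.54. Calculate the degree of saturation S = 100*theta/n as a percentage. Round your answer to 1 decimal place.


Step 1: S = 100 * theta_v / n
Step 2: S = 100 * 0.35 / 0.54
Step 3: S = 64.8%

64.8


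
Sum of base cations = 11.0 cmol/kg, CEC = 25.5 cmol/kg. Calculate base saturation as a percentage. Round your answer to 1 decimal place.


Step 1: BS = 100 * (sum of bases) / CEC
Step 2: BS = 100 * 11.0 / 25.5
Step 3: BS = 43.1%

43.1


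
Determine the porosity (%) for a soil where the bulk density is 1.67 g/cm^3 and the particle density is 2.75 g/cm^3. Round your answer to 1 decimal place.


Step 1: Formula: n = 100 * (1 - BD / PD)
Step 2: n = 100 * (1 - 1.67 / 2.75)
Step 3: n = 100 * (1 - 0.60727)
Step 4: n = 39.3%

39.3


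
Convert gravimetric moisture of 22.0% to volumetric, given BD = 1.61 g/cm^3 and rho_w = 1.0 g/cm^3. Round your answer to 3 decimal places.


Step 1: theta = (w / 100) * BD / rho_w
Step 2: theta = (22.0 / 100) * 1.61 / 1.0
Step 3: theta = 0.22 * 1.61
Step 4: theta = 0.354

0.354


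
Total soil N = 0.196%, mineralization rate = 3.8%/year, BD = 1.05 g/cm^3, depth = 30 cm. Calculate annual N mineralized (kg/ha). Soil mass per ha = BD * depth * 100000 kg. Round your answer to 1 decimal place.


Step 1: Soil mass per ha = BD * depth * 100000 = 1.05 * 30 * 100000 = 3150000 kg
Step 2: Total N pool = soil mass * N%/100 = 3150000 * 0.196/100 = 6174.0 kg/ha
Step 3: N mineralized = N pool * rate%/100 = 6174.0 * 3.8/100 = 234.6 kg/ha/yr

234.6


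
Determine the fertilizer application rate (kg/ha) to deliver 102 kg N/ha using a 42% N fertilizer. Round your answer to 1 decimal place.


Step 1: Fertilizer rate = target N / (N content / 100)
Step 2: Rate = 102 / (42 / 100)
Step 3: Rate = 102 / 0.42
Step 4: Rate = 242.9 kg/ha

242.9


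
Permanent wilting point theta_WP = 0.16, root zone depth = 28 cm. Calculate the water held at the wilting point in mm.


Step 1: Water (mm) = theta_WP * depth * 10
Step 2: Water = 0.16 * 28 * 10
Step 3: Water = 44.8 mm

44.8


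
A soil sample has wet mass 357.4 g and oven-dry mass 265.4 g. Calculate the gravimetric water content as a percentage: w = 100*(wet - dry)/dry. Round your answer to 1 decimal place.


Step 1: Water mass = wet - dry = 357.4 - 265.4 = 92.0 g
Step 2: w = 100 * water mass / dry mass
Step 3: w = 100 * 92.0 / 265.4 = 34.7%

34.7


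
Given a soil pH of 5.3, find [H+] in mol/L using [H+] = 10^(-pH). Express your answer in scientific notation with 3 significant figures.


Step 1: [H+] = 10^(-pH)
Step 2: [H+] = 10^(-5.3)
Step 3: [H+] = 5.01e-06 mol/L

5.01e-06


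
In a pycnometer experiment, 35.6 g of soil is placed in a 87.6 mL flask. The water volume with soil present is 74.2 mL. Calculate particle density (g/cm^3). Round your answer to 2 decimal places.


Step 1: Volume of solids = flask volume - water volume with soil
Step 2: V_solids = 87.6 - 74.2 = 13.4 mL
Step 3: Particle density = mass / V_solids = 35.6 / 13.4 = 2.66 g/cm^3

2.66


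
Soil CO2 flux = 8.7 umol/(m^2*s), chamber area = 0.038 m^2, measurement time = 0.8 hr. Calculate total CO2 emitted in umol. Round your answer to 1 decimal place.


Step 1: Convert time to seconds: 0.8 hr * 3600 = 2880.0 s
Step 2: Total = flux * area * time_s
Step 3: Total = 8.7 * 0.038 * 2880.0
Step 4: Total = 952.1 umol

952.1


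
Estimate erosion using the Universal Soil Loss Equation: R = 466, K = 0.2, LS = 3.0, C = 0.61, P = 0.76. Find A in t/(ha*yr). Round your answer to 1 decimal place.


Step 1: A = R * K * LS * C * P
Step 2: R * K = 466 * 0.2 = 93.2
Step 3: (R*K) * LS = 93.2 * 3.0 = 279.6
Step 4: * C * P = 279.6 * 0.61 * 0.76 = 129.6
Step 5: A = 129.6 t/(ha*yr)

129.6


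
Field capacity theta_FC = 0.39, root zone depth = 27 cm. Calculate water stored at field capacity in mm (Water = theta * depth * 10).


Step 1: Water (mm) = theta_FC * depth (cm) * 10
Step 2: Water = 0.39 * 27 * 10
Step 3: Water = 105.3 mm

105.3


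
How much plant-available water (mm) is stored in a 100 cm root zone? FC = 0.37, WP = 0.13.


Step 1: Available water = (FC - WP) * depth * 10
Step 2: AW = (0.37 - 0.13) * 100 * 10
Step 3: AW = 0.24 * 100 * 10
Step 4: AW = 240.0 mm

240.0


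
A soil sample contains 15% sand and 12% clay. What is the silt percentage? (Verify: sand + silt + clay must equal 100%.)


Step 1: sand + silt + clay = 100%
Step 2: silt = 100 - sand - clay
Step 3: silt = 100 - 15 - 12
Step 4: silt = 73%

73


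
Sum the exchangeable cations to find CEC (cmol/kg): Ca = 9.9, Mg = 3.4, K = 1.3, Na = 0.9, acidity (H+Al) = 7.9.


Step 1: CEC = Ca + Mg + K + Na + (H+Al)
Step 2: CEC = 9.9 + 3.4 + 1.3 + 0.9 + 7.9
Step 3: CEC = 23.4 cmol/kg

23.4


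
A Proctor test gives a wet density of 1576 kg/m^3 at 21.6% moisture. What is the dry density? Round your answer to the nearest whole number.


Step 1: Dry density = wet density / (1 + w/100)
Step 2: Dry density = 1576 / (1 + 21.6/100)
Step 3: Dry density = 1576 / 1.216
Step 4: Dry density = 1296 kg/m^3

1296


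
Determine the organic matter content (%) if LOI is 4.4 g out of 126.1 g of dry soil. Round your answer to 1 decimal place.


Step 1: OM% = 100 * LOI / sample mass
Step 2: OM = 100 * 4.4 / 126.1
Step 3: OM = 3.5%

3.5


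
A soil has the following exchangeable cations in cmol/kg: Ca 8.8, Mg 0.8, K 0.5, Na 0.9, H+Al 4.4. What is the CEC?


Step 1: CEC = Ca + Mg + K + Na + (H+Al)
Step 2: CEC = 8.8 + 0.8 + 0.5 + 0.9 + 4.4
Step 3: CEC = 15.4 cmol/kg

15.4


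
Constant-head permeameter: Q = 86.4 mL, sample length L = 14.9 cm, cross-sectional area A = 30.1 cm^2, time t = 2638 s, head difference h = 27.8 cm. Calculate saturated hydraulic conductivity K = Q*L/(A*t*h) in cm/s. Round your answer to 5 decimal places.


Step 1: K = Q * L / (A * t * h)
Step 2: Numerator = 86.4 * 14.9 = 1287.36
Step 3: Denominator = 30.1 * 2638 * 27.8 = 2207425.64
Step 4: K = 1287.36 / 2207425.64 = 0.00058 cm/s

0.00058


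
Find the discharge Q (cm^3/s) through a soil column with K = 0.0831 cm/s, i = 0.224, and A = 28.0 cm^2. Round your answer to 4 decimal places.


Step 1: Apply Darcy's law: Q = K * i * A
Step 2: Q = 0.0831 * 0.224 * 28.0
Step 3: Q = 0.5212 cm^3/s

0.5212


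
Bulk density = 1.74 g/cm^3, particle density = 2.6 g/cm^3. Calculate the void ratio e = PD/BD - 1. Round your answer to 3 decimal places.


Step 1: e = PD / BD - 1
Step 2: e = 2.6 / 1.74 - 1
Step 3: e = 1.49425 - 1
Step 4: e = 0.494

0.494


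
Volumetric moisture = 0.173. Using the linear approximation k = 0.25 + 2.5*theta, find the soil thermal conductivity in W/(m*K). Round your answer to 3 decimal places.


Step 1: k = 0.25 + 2.5 * theta
Step 2: k = 0.25 + 2.5 * 0.173
Step 3: k = 0.25 + 0.433
Step 4: k = 0.683 W/(m*K)

0.683


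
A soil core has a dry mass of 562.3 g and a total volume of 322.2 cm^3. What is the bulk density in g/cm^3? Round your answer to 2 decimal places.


Step 1: Identify the formula: BD = dry mass / volume
Step 2: Substitute values: BD = 562.3 / 322.2
Step 3: BD = 1.75 g/cm^3

1.75


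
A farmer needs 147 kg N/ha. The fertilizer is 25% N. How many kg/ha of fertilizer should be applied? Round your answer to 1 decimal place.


Step 1: Fertilizer rate = target N / (N content / 100)
Step 2: Rate = 147 / (25 / 100)
Step 3: Rate = 147 / 0.25
Step 4: Rate = 588.0 kg/ha

588.0


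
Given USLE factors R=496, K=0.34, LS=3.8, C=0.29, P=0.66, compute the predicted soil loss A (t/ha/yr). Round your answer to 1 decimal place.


Step 1: A = R * K * LS * C * P
Step 2: R * K = 496 * 0.34 = 168.64
Step 3: (R*K) * LS = 168.64 * 3.8 = 640.832
Step 4: * C * P = 640.832 * 0.29 * 0.66 = 122.7
Step 5: A = 122.7 t/(ha*yr)

122.7


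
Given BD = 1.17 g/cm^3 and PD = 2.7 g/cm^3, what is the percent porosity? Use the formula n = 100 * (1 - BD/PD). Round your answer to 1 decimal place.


Step 1: Formula: n = 100 * (1 - BD / PD)
Step 2: n = 100 * (1 - 1.17 / 2.7)
Step 3: n = 100 * (1 - 0.43333)
Step 4: n = 56.7%

56.7


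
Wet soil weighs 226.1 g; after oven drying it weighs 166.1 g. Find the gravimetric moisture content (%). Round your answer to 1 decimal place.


Step 1: Water mass = wet - dry = 226.1 - 166.1 = 60.0 g
Step 2: w = 100 * water mass / dry mass
Step 3: w = 100 * 60.0 / 166.1 = 36.1%

36.1


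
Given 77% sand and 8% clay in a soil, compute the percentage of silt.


Step 1: sand + silt + clay = 100%
Step 2: silt = 100 - sand - clay
Step 3: silt = 100 - 77 - 8
Step 4: silt = 15%

15


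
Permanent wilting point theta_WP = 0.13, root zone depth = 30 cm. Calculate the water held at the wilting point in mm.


Step 1: Water (mm) = theta_WP * depth * 10
Step 2: Water = 0.13 * 30 * 10
Step 3: Water = 39.0 mm

39.0


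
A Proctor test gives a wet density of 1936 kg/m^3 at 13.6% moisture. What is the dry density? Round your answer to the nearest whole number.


Step 1: Dry density = wet density / (1 + w/100)
Step 2: Dry density = 1936 / (1 + 13.6/100)
Step 3: Dry density = 1936 / 1.136
Step 4: Dry density = 1704 kg/m^3

1704


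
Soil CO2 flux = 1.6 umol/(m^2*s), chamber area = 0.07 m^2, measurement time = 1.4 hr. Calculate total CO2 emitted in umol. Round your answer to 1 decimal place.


Step 1: Convert time to seconds: 1.4 hr * 3600 = 5040.0 s
Step 2: Total = flux * area * time_s
Step 3: Total = 1.6 * 0.07 * 5040.0
Step 4: Total = 564.5 umol

564.5


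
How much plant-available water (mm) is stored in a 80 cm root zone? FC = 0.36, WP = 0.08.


Step 1: Available water = (FC - WP) * depth * 10
Step 2: AW = (0.36 - 0.08) * 80 * 10
Step 3: AW = 0.28 * 80 * 10
Step 4: AW = 224.0 mm

224.0


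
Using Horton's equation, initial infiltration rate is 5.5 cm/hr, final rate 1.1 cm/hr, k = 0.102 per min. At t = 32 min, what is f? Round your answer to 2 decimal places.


Step 1: f = fc + (f0 - fc) * exp(-k * t)
Step 2: exp(-0.102 * 32) = 0.038235
Step 3: f = 1.1 + (5.5 - 1.1) * 0.038235
Step 4: f = 1.1 + 4.4 * 0.038235
Step 5: f = 1.27 cm/hr

1.27


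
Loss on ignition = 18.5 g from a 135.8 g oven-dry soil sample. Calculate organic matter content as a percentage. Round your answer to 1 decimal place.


Step 1: OM% = 100 * LOI / sample mass
Step 2: OM = 100 * 18.5 / 135.8
Step 3: OM = 13.6%

13.6


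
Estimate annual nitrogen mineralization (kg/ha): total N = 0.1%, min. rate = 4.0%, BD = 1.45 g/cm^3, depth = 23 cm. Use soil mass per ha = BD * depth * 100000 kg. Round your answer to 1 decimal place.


Step 1: Soil mass per ha = BD * depth * 100000 = 1.45 * 23 * 100000 = 3335000 kg
Step 2: Total N pool = soil mass * N%/100 = 3335000 * 0.1/100 = 3335.0 kg/ha
Step 3: N mineralized = N pool * rate%/100 = 3335.0 * 4.0/100 = 133.4 kg/ha/yr

133.4


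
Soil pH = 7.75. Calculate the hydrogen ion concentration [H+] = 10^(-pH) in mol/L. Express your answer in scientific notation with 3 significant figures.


Step 1: [H+] = 10^(-pH)
Step 2: [H+] = 10^(-7.75)
Step 3: [H+] = 1.78e-08 mol/L

1.78e-08


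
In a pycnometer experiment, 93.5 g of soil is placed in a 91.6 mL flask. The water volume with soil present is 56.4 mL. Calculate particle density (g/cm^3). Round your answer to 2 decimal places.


Step 1: Volume of solids = flask volume - water volume with soil
Step 2: V_solids = 91.6 - 56.4 = 35.2 mL
Step 3: Particle density = mass / V_solids = 93.5 / 35.2 = 2.66 g/cm^3

2.66


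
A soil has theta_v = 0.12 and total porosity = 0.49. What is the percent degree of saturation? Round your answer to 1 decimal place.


Step 1: S = 100 * theta_v / n
Step 2: S = 100 * 0.12 / 0.49
Step 3: S = 24.5%

24.5


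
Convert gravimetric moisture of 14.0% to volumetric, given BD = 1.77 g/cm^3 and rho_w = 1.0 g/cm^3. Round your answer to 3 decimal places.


Step 1: theta = (w / 100) * BD / rho_w
Step 2: theta = (14.0 / 100) * 1.77 / 1.0
Step 3: theta = 0.14 * 1.77
Step 4: theta = 0.248

0.248


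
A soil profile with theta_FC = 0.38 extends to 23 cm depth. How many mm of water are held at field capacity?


Step 1: Water (mm) = theta_FC * depth (cm) * 10
Step 2: Water = 0.38 * 23 * 10
Step 3: Water = 87.4 mm

87.4


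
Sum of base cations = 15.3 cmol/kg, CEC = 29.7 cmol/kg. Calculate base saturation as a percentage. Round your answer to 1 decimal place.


Step 1: BS = 100 * (sum of bases) / CEC
Step 2: BS = 100 * 15.3 / 29.7
Step 3: BS = 51.5%

51.5


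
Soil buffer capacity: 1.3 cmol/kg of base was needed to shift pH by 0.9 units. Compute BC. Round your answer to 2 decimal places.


Step 1: BC = change in base / change in pH
Step 2: BC = 1.3 / 0.9
Step 3: BC = 1.44 cmol/(kg*pH unit)

1.44


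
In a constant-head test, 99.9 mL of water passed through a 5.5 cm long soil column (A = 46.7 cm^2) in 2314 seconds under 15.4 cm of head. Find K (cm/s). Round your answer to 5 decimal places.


Step 1: K = Q * L / (A * t * h)
Step 2: Numerator = 99.9 * 5.5 = 549.45
Step 3: Denominator = 46.7 * 2314 * 15.4 = 1664182.52
Step 4: K = 549.45 / 1664182.52 = 0.00033 cm/s

0.00033


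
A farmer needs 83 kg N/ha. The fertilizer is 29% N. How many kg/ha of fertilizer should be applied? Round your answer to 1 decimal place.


Step 1: Fertilizer rate = target N / (N content / 100)
Step 2: Rate = 83 / (29 / 100)
Step 3: Rate = 83 / 0.29
Step 4: Rate = 286.2 kg/ha

286.2


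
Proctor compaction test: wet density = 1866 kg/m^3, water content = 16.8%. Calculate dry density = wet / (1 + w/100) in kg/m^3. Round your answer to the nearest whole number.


Step 1: Dry density = wet density / (1 + w/100)
Step 2: Dry density = 1866 / (1 + 16.8/100)
Step 3: Dry density = 1866 / 1.168
Step 4: Dry density = 1598 kg/m^3

1598


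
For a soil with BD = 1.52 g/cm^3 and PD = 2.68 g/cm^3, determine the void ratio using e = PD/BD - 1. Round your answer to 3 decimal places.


Step 1: e = PD / BD - 1
Step 2: e = 2.68 / 1.52 - 1
Step 3: e = 1.76316 - 1
Step 4: e = 0.763

0.763


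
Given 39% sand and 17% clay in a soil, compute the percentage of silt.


Step 1: sand + silt + clay = 100%
Step 2: silt = 100 - sand - clay
Step 3: silt = 100 - 39 - 17
Step 4: silt = 44%

44


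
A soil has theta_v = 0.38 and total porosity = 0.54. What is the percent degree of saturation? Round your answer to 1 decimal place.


Step 1: S = 100 * theta_v / n
Step 2: S = 100 * 0.38 / 0.54
Step 3: S = 70.4%

70.4


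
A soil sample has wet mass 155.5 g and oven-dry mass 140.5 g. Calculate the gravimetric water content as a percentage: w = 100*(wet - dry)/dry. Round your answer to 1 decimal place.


Step 1: Water mass = wet - dry = 155.5 - 140.5 = 15.0 g
Step 2: w = 100 * water mass / dry mass
Step 3: w = 100 * 15.0 / 140.5 = 10.7%

10.7


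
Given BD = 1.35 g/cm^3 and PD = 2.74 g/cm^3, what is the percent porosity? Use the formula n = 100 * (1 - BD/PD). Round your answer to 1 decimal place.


Step 1: Formula: n = 100 * (1 - BD / PD)
Step 2: n = 100 * (1 - 1.35 / 2.74)
Step 3: n = 100 * (1 - 0.4927)
Step 4: n = 50.7%

50.7


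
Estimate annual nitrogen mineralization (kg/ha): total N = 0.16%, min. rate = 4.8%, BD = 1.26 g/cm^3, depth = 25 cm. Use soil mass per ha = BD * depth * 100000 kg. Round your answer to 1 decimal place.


Step 1: Soil mass per ha = BD * depth * 100000 = 1.26 * 25 * 100000 = 3150000 kg
Step 2: Total N pool = soil mass * N%/100 = 3150000 * 0.16/100 = 5040.0 kg/ha
Step 3: N mineralized = N pool * rate%/100 = 5040.0 * 4.8/100 = 241.9 kg/ha/yr

241.9


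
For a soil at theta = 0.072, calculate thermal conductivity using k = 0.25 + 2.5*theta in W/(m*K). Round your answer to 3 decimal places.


Step 1: k = 0.25 + 2.5 * theta
Step 2: k = 0.25 + 2.5 * 0.072
Step 3: k = 0.25 + 0.18
Step 4: k = 0.43 W/(m*K)

0.43


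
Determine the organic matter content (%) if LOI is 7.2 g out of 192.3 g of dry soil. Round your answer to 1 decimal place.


Step 1: OM% = 100 * LOI / sample mass
Step 2: OM = 100 * 7.2 / 192.3
Step 3: OM = 3.7%

3.7


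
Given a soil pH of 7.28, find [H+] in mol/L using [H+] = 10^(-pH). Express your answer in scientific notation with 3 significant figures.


Step 1: [H+] = 10^(-pH)
Step 2: [H+] = 10^(-7.28)
Step 3: [H+] = 5.25e-08 mol/L

5.25e-08


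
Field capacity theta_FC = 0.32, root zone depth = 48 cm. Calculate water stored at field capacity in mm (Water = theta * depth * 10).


Step 1: Water (mm) = theta_FC * depth (cm) * 10
Step 2: Water = 0.32 * 48 * 10
Step 3: Water = 153.6 mm

153.6


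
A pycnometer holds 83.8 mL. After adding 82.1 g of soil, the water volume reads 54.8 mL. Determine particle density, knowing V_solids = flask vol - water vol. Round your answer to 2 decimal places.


Step 1: Volume of solids = flask volume - water volume with soil
Step 2: V_solids = 83.8 - 54.8 = 29.0 mL
Step 3: Particle density = mass / V_solids = 82.1 / 29.0 = 2.83 g/cm^3

2.83


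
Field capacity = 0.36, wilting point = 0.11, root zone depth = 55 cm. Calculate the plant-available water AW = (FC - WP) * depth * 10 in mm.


Step 1: Available water = (FC - WP) * depth * 10
Step 2: AW = (0.36 - 0.11) * 55 * 10
Step 3: AW = 0.25 * 55 * 10
Step 4: AW = 137.5 mm

137.5


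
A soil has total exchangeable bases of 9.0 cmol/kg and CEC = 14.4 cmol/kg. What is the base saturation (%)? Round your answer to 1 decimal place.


Step 1: BS = 100 * (sum of bases) / CEC
Step 2: BS = 100 * 9.0 / 14.4
Step 3: BS = 62.5%

62.5


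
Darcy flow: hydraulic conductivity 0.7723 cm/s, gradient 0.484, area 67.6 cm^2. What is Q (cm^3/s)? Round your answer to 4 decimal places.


Step 1: Apply Darcy's law: Q = K * i * A
Step 2: Q = 0.7723 * 0.484 * 67.6
Step 3: Q = 25.2684 cm^3/s

25.2684


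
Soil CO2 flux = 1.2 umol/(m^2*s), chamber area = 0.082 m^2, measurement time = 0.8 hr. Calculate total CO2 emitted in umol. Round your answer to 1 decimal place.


Step 1: Convert time to seconds: 0.8 hr * 3600 = 2880.0 s
Step 2: Total = flux * area * time_s
Step 3: Total = 1.2 * 0.082 * 2880.0
Step 4: Total = 283.4 umol

283.4


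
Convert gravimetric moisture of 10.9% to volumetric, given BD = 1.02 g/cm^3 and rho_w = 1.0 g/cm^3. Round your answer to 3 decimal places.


Step 1: theta = (w / 100) * BD / rho_w
Step 2: theta = (10.9 / 100) * 1.02 / 1.0
Step 3: theta = 0.109 * 1.02
Step 4: theta = 0.111

0.111


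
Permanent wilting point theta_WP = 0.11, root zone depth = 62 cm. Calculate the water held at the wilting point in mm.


Step 1: Water (mm) = theta_WP * depth * 10
Step 2: Water = 0.11 * 62 * 10
Step 3: Water = 68.2 mm

68.2


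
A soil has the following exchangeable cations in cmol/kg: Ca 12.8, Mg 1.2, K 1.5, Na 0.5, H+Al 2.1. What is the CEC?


Step 1: CEC = Ca + Mg + K + Na + (H+Al)
Step 2: CEC = 12.8 + 1.2 + 1.5 + 0.5 + 2.1
Step 3: CEC = 18.1 cmol/kg

18.1


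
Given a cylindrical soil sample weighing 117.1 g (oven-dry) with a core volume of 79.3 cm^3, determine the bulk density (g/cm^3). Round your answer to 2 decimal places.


Step 1: Identify the formula: BD = dry mass / volume
Step 2: Substitute values: BD = 117.1 / 79.3
Step 3: BD = 1.48 g/cm^3

1.48


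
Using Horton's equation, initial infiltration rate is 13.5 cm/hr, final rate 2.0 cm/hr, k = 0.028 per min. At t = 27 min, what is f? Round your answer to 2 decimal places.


Step 1: f = fc + (f0 - fc) * exp(-k * t)
Step 2: exp(-0.028 * 27) = 0.469541
Step 3: f = 2.0 + (13.5 - 2.0) * 0.469541
Step 4: f = 2.0 + 11.5 * 0.469541
Step 5: f = 7.4 cm/hr

7.4


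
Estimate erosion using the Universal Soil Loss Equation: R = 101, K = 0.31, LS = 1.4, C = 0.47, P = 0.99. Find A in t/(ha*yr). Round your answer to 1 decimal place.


Step 1: A = R * K * LS * C * P
Step 2: R * K = 101 * 0.31 = 31.31
Step 3: (R*K) * LS = 31.31 * 1.4 = 43.834
Step 4: * C * P = 43.834 * 0.47 * 0.99 = 20.4
Step 5: A = 20.4 t/(ha*yr)

20.4


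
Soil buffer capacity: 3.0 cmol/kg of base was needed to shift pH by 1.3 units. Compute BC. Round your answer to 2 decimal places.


Step 1: BC = change in base / change in pH
Step 2: BC = 3.0 / 1.3
Step 3: BC = 2.31 cmol/(kg*pH unit)

2.31


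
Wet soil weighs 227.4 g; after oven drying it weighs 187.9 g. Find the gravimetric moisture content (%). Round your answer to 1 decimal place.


Step 1: Water mass = wet - dry = 227.4 - 187.9 = 39.5 g
Step 2: w = 100 * water mass / dry mass
Step 3: w = 100 * 39.5 / 187.9 = 21.0%

21.0


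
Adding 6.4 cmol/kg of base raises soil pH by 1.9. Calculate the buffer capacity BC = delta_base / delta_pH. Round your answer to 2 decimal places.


Step 1: BC = change in base / change in pH
Step 2: BC = 6.4 / 1.9
Step 3: BC = 3.37 cmol/(kg*pH unit)

3.37


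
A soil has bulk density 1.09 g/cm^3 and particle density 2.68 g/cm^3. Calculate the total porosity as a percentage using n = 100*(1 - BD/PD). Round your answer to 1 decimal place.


Step 1: Formula: n = 100 * (1 - BD / PD)
Step 2: n = 100 * (1 - 1.09 / 2.68)
Step 3: n = 100 * (1 - 0.40672)
Step 4: n = 59.3%

59.3


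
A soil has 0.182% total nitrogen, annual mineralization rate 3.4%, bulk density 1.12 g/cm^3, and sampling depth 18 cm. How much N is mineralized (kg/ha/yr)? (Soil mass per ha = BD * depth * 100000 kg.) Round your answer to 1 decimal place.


Step 1: Soil mass per ha = BD * depth * 100000 = 1.12 * 18 * 100000 = 2016000 kg
Step 2: Total N pool = soil mass * N%/100 = 2016000 * 0.182/100 = 3669.12 kg/ha
Step 3: N mineralized = N pool * rate%/100 = 3669.12 * 3.4/100 = 124.8 kg/ha/yr

124.8


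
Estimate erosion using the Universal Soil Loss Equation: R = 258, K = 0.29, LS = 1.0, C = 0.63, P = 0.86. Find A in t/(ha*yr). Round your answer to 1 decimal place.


Step 1: A = R * K * LS * C * P
Step 2: R * K = 258 * 0.29 = 74.82
Step 3: (R*K) * LS = 74.82 * 1.0 = 74.82
Step 4: * C * P = 74.82 * 0.63 * 0.86 = 40.5
Step 5: A = 40.5 t/(ha*yr)

40.5


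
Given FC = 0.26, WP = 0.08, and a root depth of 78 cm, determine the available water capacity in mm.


Step 1: Available water = (FC - WP) * depth * 10
Step 2: AW = (0.26 - 0.08) * 78 * 10
Step 3: AW = 0.18 * 78 * 10
Step 4: AW = 140.4 mm

140.4


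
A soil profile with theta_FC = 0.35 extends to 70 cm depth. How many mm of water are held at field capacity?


Step 1: Water (mm) = theta_FC * depth (cm) * 10
Step 2: Water = 0.35 * 70 * 10
Step 3: Water = 245.0 mm

245.0


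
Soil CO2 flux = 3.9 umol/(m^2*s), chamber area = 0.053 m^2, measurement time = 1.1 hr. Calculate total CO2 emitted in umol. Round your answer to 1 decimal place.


Step 1: Convert time to seconds: 1.1 hr * 3600 = 3960.0 s
Step 2: Total = flux * area * time_s
Step 3: Total = 3.9 * 0.053 * 3960.0
Step 4: Total = 818.5 umol

818.5


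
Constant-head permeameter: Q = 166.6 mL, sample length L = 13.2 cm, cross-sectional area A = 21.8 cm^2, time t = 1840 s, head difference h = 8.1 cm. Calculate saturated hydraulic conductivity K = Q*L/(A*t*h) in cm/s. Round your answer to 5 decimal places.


Step 1: K = Q * L / (A * t * h)
Step 2: Numerator = 166.6 * 13.2 = 2199.12
Step 3: Denominator = 21.8 * 1840 * 8.1 = 324907.2
Step 4: K = 2199.12 / 324907.2 = 0.00677 cm/s

0.00677


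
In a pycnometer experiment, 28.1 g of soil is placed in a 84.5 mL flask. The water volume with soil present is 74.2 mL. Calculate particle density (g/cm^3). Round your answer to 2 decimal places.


Step 1: Volume of solids = flask volume - water volume with soil
Step 2: V_solids = 84.5 - 74.2 = 10.3 mL
Step 3: Particle density = mass / V_solids = 28.1 / 10.3 = 2.73 g/cm^3

2.73


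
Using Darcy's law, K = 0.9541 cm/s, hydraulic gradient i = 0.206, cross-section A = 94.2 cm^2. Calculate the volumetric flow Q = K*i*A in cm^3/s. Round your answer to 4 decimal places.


Step 1: Apply Darcy's law: Q = K * i * A
Step 2: Q = 0.9541 * 0.206 * 94.2
Step 3: Q = 18.5145 cm^3/s

18.5145


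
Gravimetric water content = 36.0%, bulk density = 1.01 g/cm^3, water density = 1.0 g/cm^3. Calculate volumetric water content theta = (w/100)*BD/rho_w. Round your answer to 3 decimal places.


Step 1: theta = (w / 100) * BD / rho_w
Step 2: theta = (36.0 / 100) * 1.01 / 1.0
Step 3: theta = 0.36 * 1.01
Step 4: theta = 0.364

0.364


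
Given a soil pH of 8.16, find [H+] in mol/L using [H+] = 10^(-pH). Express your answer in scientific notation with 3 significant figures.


Step 1: [H+] = 10^(-pH)
Step 2: [H+] = 10^(-8.16)
Step 3: [H+] = 6.92e-09 mol/L

6.92e-09


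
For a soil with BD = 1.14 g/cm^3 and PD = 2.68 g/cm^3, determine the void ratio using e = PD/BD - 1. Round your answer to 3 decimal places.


Step 1: e = PD / BD - 1
Step 2: e = 2.68 / 1.14 - 1
Step 3: e = 2.35088 - 1
Step 4: e = 1.351

1.351


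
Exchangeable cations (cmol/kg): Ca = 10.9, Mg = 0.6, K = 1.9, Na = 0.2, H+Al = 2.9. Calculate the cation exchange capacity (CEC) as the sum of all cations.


Step 1: CEC = Ca + Mg + K + Na + (H+Al)
Step 2: CEC = 10.9 + 0.6 + 1.9 + 0.2 + 2.9
Step 3: CEC = 16.5 cmol/kg

16.5


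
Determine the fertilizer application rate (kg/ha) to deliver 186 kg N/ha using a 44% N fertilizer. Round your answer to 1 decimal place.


Step 1: Fertilizer rate = target N / (N content / 100)
Step 2: Rate = 186 / (44 / 100)
Step 3: Rate = 186 / 0.44
Step 4: Rate = 422.7 kg/ha

422.7


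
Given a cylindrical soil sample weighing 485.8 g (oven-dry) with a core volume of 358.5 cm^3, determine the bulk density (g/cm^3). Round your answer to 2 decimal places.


Step 1: Identify the formula: BD = dry mass / volume
Step 2: Substitute values: BD = 485.8 / 358.5
Step 3: BD = 1.36 g/cm^3

1.36


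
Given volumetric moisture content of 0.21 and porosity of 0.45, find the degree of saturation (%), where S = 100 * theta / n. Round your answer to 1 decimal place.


Step 1: S = 100 * theta_v / n
Step 2: S = 100 * 0.21 / 0.45
Step 3: S = 46.7%

46.7


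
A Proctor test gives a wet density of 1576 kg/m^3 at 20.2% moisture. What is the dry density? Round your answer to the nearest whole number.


Step 1: Dry density = wet density / (1 + w/100)
Step 2: Dry density = 1576 / (1 + 20.2/100)
Step 3: Dry density = 1576 / 1.202
Step 4: Dry density = 1311 kg/m^3

1311


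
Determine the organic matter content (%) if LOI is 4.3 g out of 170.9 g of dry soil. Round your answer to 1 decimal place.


Step 1: OM% = 100 * LOI / sample mass
Step 2: OM = 100 * 4.3 / 170.9
Step 3: OM = 2.5%

2.5


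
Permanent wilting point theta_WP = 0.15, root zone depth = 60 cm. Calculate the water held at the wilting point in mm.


Step 1: Water (mm) = theta_WP * depth * 10
Step 2: Water = 0.15 * 60 * 10
Step 3: Water = 90.0 mm

90.0


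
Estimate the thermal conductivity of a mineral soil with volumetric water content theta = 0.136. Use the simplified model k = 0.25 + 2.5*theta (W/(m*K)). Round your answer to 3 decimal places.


Step 1: k = 0.25 + 2.5 * theta
Step 2: k = 0.25 + 2.5 * 0.136
Step 3: k = 0.25 + 0.34
Step 4: k = 0.59 W/(m*K)

0.59


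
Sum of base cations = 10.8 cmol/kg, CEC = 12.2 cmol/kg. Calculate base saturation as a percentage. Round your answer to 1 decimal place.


Step 1: BS = 100 * (sum of bases) / CEC
Step 2: BS = 100 * 10.8 / 12.2
Step 3: BS = 88.5%

88.5


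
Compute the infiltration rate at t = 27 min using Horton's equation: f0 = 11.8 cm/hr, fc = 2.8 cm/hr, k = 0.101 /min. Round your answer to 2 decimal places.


Step 1: f = fc + (f0 - fc) * exp(-k * t)
Step 2: exp(-0.101 * 27) = 0.065415
Step 3: f = 2.8 + (11.8 - 2.8) * 0.065415
Step 4: f = 2.8 + 9.0 * 0.065415
Step 5: f = 3.39 cm/hr

3.39


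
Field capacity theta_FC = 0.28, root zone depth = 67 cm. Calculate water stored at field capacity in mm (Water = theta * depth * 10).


Step 1: Water (mm) = theta_FC * depth (cm) * 10
Step 2: Water = 0.28 * 67 * 10
Step 3: Water = 187.6 mm

187.6


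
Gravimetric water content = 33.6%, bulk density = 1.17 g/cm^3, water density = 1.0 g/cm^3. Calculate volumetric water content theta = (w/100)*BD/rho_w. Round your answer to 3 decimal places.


Step 1: theta = (w / 100) * BD / rho_w
Step 2: theta = (33.6 / 100) * 1.17 / 1.0
Step 3: theta = 0.336 * 1.17
Step 4: theta = 0.393

0.393


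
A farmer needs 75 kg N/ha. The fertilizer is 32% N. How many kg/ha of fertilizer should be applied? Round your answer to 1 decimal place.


Step 1: Fertilizer rate = target N / (N content / 100)
Step 2: Rate = 75 / (32 / 100)
Step 3: Rate = 75 / 0.32
Step 4: Rate = 234.4 kg/ha

234.4
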